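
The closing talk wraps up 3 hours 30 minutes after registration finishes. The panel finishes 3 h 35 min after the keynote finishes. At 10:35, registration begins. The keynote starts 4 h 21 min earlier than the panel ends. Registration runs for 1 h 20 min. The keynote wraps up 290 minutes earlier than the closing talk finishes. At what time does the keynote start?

09:49

Registration ends at 10:35 + 80 min = 11:55.
The closing talk ends at 11:55 + 210 min = 15:25.
The keynote ends at 15:25 − 290 min = 10:35.
The panel ends at 10:35 + 215 min = 14:10.
The keynote starts at 14:10 − 261 min = 09:49.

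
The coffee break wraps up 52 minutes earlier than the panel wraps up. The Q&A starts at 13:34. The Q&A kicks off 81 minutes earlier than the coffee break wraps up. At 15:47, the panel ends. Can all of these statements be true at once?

Yes

The coffee break ends at 15:47 − 52 min = 14:55.
The Q&A starts at 14:55 − 81 min = 13:34.
That matches the stated 13:34, so the schedule is consistent.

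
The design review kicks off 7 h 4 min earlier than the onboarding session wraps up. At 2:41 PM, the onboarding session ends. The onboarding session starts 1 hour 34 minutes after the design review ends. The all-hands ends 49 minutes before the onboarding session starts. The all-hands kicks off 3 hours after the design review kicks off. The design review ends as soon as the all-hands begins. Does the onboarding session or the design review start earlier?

The design review starts at 2:41 PM − 424 min = 7:37 AM.
The all-hands starts at 7:37 AM + 180 min = 10:37 AM.
So the design review ends at 10:37 AM.
The onboarding session starts at 10:37 AM + 94 min = 12:11 PM.
The onboarding session starts at 12:11 PM and the design review starts at 7:37 AM, so the design review is first.

the design review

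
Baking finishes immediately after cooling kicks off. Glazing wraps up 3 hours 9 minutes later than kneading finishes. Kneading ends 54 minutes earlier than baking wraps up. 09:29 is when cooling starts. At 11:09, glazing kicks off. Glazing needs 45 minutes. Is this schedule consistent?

No

Baking ends at 09:29.
Kneading ends at 09:29 − 54 min = 08:35.
Glazing ends at 08:35 + 189 min = 11:44.
Glazing starts at 11:44 − 45 min = 10:59.
But glazing is also said to start at 11:09 — a 10-minute conflict.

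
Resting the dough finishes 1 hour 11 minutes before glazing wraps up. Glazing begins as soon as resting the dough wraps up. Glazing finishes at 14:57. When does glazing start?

13:46

Resting the dough ends at 14:57 − 71 min = 13:46.
So glazing starts at 13:46.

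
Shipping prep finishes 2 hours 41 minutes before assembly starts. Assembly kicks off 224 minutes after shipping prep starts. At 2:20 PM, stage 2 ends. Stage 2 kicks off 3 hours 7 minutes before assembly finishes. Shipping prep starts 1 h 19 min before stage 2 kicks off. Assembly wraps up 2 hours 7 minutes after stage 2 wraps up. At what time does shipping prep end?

1:04 PM

Assembly ends at 2:20 PM + 127 min = 4:27 PM.
Stage 2 starts at 4:27 PM − 187 min = 1:20 PM.
Shipping prep starts at 1:20 PM − 79 min = 12:01 PM.
Assembly starts at 12:01 PM + 224 min = 3:45 PM.
Shipping prep ends at 3:45 PM − 161 min = 1:04 PM.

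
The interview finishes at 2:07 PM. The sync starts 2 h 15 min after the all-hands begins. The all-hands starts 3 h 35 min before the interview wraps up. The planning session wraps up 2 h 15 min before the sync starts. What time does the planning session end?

The all-hands starts at 2:07 PM − 215 min = 10:32 AM.
The sync starts at 10:32 AM + 135 min = 12:47 PM.
The planning session ends at 12:47 PM − 135 min = 10:32 AM.

10:32 AM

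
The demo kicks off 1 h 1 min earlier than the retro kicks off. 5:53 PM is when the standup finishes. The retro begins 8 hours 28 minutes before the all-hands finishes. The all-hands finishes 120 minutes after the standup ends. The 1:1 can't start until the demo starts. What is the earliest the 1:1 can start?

10:24 AM

The all-hands ends at 5:53 PM + 120 min = 7:53 PM.
The retro starts at 7:53 PM − 508 min = 11:25 AM.
The demo starts at 11:25 AM − 61 min = 10:24 AM.
The 1:1 is bounded by the demo, so the earliest it can start is 10:24 AM.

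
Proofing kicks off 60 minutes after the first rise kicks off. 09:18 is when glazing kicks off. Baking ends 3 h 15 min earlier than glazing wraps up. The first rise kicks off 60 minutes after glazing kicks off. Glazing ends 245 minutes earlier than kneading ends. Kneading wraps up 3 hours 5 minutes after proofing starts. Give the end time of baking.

The first rise starts at 09:18 + 60 min = 10:18.
Proofing starts at 10:18 + 60 min = 11:18.
Kneading ends at 11:18 + 185 min = 14:23.
Glazing ends at 14:23 − 245 min = 10:18.
Baking ends at 10:18 − 195 min = 07:03.

07:03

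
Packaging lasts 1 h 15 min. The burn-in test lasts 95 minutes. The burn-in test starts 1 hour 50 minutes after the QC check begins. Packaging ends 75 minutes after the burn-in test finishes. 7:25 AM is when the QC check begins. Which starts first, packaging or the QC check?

the QC check

The burn-in test starts at 7:25 AM + 110 min = 9:15 AM.
The burn-in test ends at 9:15 AM + 95 min = 10:50 AM.
Packaging ends at 10:50 AM + 75 min = 12:05 PM.
Packaging starts at 12:05 PM − 75 min = 10:50 AM.
Packaging starts at 10:50 AM and the QC check starts at 7:25 AM, so the QC check is first.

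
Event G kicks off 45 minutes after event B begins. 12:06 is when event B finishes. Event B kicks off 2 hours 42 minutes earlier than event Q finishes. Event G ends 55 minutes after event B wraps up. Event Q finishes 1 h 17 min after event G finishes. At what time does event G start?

Event G ends at 12:06 + 55 min = 13:01.
Event Q ends at 13:01 + 77 min = 14:18.
Event B starts at 14:18 − 162 min = 11:36.
Event G starts at 11:36 + 45 min = 12:21.

12:21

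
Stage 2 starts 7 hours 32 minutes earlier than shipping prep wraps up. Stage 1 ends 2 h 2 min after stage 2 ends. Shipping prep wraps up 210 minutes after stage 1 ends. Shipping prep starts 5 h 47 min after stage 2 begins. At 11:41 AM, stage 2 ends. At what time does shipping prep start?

Stage 1 ends at 11:41 AM + 122 min = 1:43 PM.
Shipping prep ends at 1:43 PM + 210 min = 5:13 PM.
Stage 2 starts at 5:13 PM − 452 min = 9:41 AM.
Shipping prep starts at 9:41 AM + 347 min = 3:28 PM.

3:28 PM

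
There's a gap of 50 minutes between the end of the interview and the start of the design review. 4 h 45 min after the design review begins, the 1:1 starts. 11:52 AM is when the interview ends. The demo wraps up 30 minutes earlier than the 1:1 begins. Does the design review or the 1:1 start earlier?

the design review

The design review starts at 11:52 AM + 50 min = 12:42 PM.
The 1:1 starts at 12:42 PM + 285 min = 5:27 PM.
The design review starts at 12:42 PM and the 1:1 starts at 5:27 PM, so the design review is first.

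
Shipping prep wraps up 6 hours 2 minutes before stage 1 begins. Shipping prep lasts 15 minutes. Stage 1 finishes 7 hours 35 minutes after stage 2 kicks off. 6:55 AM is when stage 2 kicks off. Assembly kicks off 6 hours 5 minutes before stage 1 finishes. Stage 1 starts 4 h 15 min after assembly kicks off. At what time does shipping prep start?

6:23 AM

Stage 1 ends at 6:55 AM + 455 min = 2:30 PM.
Assembly starts at 2:30 PM − 365 min = 8:25 AM.
Stage 1 starts at 8:25 AM + 255 min = 12:40 PM.
Shipping prep ends at 12:40 PM − 362 min = 6:38 AM.
Shipping prep starts at 6:38 AM − 15 min = 6:23 AM.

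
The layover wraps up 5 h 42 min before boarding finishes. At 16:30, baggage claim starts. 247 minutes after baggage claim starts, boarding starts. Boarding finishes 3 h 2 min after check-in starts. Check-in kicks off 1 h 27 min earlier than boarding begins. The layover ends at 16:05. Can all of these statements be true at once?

Boarding starts at 16:30 + 247 min = 20:37.
Check-in starts at 20:37 − 87 min = 19:10.
Boarding ends at 19:10 + 182 min = 22:12.
The layover ends at 22:12 − 342 min = 16:30.
But the layover is also said to end at 16:05 — a 25-minute conflict.

No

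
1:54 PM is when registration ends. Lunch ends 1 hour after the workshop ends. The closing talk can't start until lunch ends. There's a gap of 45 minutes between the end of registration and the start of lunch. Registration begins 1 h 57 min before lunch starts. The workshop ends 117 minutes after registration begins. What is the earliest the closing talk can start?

3:39 PM

Lunch starts at 1:54 PM + 45 min = 2:39 PM.
Registration starts at 2:39 PM − 117 min = 12:42 PM.
The workshop ends at 12:42 PM + 117 min = 2:39 PM.
Lunch ends at 2:39 PM + 60 min = 3:39 PM.
The closing talk is bounded by lunch, so the earliest it can start is 3:39 PM.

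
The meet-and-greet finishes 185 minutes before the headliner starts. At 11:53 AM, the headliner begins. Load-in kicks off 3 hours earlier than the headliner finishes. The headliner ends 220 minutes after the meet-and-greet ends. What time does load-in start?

9:28 AM

The meet-and-greet ends at 11:53 AM − 185 min = 8:48 AM.
The headliner ends at 8:48 AM + 220 min = 12:28 PM.
Load-in starts at 12:28 PM − 180 min = 9:28 AM.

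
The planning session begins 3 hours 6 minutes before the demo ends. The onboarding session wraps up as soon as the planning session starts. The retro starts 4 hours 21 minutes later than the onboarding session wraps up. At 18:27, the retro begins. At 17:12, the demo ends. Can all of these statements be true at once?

The planning session starts at 17:12 − 186 min = 14:06.
So the onboarding session ends at 14:06.
The retro starts at 14:06 + 261 min = 18:27.
That matches the stated 18:27, so the schedule is consistent.

Yes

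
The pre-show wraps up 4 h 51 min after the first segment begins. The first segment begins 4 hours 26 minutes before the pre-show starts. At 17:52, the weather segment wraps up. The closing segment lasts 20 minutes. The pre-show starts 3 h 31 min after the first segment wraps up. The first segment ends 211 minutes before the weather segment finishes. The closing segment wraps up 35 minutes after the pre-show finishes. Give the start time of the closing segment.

The first segment ends at 17:52 − 211 min = 14:21.
The pre-show starts at 14:21 + 211 min = 17:52.
The first segment starts at 17:52 − 266 min = 13:26.
The pre-show ends at 13:26 + 291 min = 18:17.
The closing segment ends at 18:17 + 35 min = 18:52.
The closing segment starts at 18:52 − 20 min = 18:32.

18:32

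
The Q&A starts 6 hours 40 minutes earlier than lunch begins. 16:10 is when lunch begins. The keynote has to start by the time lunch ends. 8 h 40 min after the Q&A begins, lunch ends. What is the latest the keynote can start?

The Q&A starts at 16:10 − 400 min = 09:30.
Lunch ends at 09:30 + 520 min = 18:10.
The keynote is bounded by lunch, so the latest it can start is 18:10.

18:10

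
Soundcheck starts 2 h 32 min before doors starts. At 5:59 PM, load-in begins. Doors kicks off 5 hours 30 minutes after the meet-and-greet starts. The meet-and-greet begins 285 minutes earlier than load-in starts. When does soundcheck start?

4:12 PM

The meet-and-greet starts at 5:59 PM − 285 min = 1:14 PM.
Doors starts at 1:14 PM + 330 min = 6:44 PM.
Soundcheck starts at 6:44 PM − 152 min = 4:12 PM.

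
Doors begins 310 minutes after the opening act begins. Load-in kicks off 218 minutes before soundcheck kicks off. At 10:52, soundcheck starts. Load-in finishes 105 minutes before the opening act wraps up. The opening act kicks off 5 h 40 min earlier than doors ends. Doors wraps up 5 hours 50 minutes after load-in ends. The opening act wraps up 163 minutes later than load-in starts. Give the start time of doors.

13:32

Load-in starts at 10:52 − 218 min = 07:14.
The opening act ends at 07:14 + 163 min = 09:57.
Load-in ends at 09:57 − 105 min = 08:12.
Doors ends at 08:12 + 350 min = 14:02.
The opening act starts at 14:02 − 340 min = 08:22.
Doors starts at 08:22 + 310 min = 13:32.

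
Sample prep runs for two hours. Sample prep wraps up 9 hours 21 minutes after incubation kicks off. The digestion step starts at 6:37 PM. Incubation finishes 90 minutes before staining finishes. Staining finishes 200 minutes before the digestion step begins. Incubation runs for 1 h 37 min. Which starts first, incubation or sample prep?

Staining ends at 6:37 PM − 200 min = 3:17 PM.
Incubation ends at 3:17 PM − 90 min = 1:47 PM.
Incubation starts at 1:47 PM − 97 min = 12:10 PM.
Sample prep ends at 12:10 PM + 561 min = 9:31 PM.
Sample prep starts at 9:31 PM − 120 min = 7:31 PM.
Incubation starts at 12:10 PM and sample prep starts at 7:31 PM, so incubation is first.

incubation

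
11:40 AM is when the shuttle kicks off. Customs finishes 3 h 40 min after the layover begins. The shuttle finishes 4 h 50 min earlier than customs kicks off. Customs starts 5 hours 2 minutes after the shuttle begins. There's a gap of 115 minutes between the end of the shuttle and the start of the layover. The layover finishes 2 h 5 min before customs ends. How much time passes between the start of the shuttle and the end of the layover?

Customs starts at 11:40 AM + 302 min = 4:42 PM.
The shuttle ends at 4:42 PM − 290 min = 11:52 AM.
The layover starts at 11:52 AM + 115 min = 1:47 PM.
Customs ends at 1:47 PM + 220 min = 5:27 PM.
The layover ends at 5:27 PM − 125 min = 3:22 PM.
From 11:40 AM to 3:22 PM is 3 hours 42 minutes.

3 hours 42 minutes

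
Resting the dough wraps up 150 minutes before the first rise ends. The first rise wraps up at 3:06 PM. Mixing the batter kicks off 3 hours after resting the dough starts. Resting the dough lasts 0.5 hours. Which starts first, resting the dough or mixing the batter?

resting the dough

Resting the dough ends at 3:06 PM − 150 min = 12:36 PM.
Resting the dough starts at 12:36 PM − 30 min = 12:06 PM.
Mixing the batter starts at 12:06 PM + 180 min = 3:06 PM.
Resting the dough starts at 12:06 PM and mixing the batter starts at 3:06 PM, so resting the dough is first.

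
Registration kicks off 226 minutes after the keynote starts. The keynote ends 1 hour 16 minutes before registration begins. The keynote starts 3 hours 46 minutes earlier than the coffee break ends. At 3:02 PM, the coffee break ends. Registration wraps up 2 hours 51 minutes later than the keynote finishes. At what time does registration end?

The keynote starts at 3:02 PM − 226 min = 11:16 AM.
Registration starts at 11:16 AM + 226 min = 3:02 PM.
The keynote ends at 3:02 PM − 76 min = 1:46 PM.
Registration ends at 1:46 PM + 171 min = 4:37 PM.

4:37 PM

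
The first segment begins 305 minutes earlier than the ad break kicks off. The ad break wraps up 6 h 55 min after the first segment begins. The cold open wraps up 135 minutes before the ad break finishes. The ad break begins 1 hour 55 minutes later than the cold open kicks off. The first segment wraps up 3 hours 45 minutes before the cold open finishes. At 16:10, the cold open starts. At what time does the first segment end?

The ad break starts at 16:10 + 115 min = 18:05.
The first segment starts at 18:05 − 305 min = 13:00.
The ad break ends at 13:00 + 415 min = 19:55.
The cold open ends at 19:55 − 135 min = 17:40.
The first segment ends at 17:40 − 225 min = 13:55.

13:55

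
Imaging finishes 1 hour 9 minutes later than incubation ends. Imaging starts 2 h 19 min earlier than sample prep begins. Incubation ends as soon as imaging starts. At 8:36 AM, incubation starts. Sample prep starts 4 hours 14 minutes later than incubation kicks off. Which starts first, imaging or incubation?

Sample prep starts at 8:36 AM + 254 min = 12:50 PM.
Imaging starts at 12:50 PM − 139 min = 10:31 AM.
Imaging starts at 10:31 AM and incubation starts at 8:36 AM, so incubation is first.

incubation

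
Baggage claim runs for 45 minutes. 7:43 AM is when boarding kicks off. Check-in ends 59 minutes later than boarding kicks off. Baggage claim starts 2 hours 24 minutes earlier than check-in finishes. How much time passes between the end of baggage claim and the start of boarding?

40 minutes

Check-in ends at 7:43 AM + 59 min = 8:42 AM.
Baggage claim starts at 8:42 AM − 144 min = 6:18 AM.
Baggage claim ends at 6:18 AM + 45 min = 7:03 AM.
From 7:03 AM to 7:43 AM is 40 minutes.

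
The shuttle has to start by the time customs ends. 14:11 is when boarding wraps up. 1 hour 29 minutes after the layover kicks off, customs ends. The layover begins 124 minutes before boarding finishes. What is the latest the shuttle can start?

The layover starts at 14:11 − 124 min = 12:07.
Customs ends at 12:07 + 89 min = 13:36.
The shuttle is bounded by customs, so the latest it can start is 13:36.

13:36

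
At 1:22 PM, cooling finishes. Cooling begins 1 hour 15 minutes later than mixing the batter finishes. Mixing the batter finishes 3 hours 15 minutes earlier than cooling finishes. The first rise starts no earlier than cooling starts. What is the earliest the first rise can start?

11:22 AM

Mixing the batter ends at 1:22 PM − 195 min = 10:07 AM.
Cooling starts at 10:07 AM + 75 min = 11:22 AM.
The first rise is bounded by cooling, so the earliest it can start is 11:22 AM.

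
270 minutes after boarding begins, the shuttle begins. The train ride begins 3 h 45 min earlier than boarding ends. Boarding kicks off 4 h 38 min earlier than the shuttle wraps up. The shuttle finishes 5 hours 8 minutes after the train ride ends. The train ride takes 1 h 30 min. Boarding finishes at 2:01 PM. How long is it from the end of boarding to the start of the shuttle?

2 h 45 min

The train ride starts at 2:01 PM − 225 min = 10:16 AM.
The train ride ends at 10:16 AM + 90 min = 11:46 AM.
The shuttle ends at 11:46 AM + 308 min = 4:54 PM.
Boarding starts at 4:54 PM − 278 min = 12:16 PM.
The shuttle starts at 12:16 PM + 270 min = 4:46 PM.
From 2:01 PM to 4:46 PM is 2 h 45 min.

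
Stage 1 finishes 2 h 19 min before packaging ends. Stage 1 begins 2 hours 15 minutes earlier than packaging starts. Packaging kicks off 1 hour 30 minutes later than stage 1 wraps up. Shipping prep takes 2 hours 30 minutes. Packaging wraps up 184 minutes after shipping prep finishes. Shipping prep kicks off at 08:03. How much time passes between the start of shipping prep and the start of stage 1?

2 h 30 min

Shipping prep ends at 08:03 + 150 min = 10:33.
Packaging ends at 10:33 + 184 min = 13:37.
Stage 1 ends at 13:37 − 139 min = 11:18.
Packaging starts at 11:18 + 90 min = 12:48.
Stage 1 starts at 12:48 − 135 min = 10:33.
From 08:03 to 10:33 is 2 h 30 min.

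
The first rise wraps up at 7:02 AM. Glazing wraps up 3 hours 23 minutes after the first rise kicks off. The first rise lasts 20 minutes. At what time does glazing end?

10:05 AM

The first rise starts at 7:02 AM − 20 min = 6:42 AM.
Glazing ends at 6:42 AM + 203 min = 10:05 AM.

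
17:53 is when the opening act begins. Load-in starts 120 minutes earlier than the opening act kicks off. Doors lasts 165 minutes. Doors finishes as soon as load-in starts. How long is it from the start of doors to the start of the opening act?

Load-in starts at 17:53 − 120 min = 15:53.
So doors ends at 15:53.
Doors starts at 15:53 − 165 min = 13:08.
From 13:08 to 17:53 is 4 hours 45 minutes.

4 hours 45 minutes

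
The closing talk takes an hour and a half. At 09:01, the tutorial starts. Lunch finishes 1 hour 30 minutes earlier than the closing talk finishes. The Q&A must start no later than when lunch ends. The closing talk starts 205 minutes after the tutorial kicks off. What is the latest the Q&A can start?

The closing talk starts at 09:01 + 205 min = 12:26.
The closing talk ends at 12:26 + 90 min = 13:56.
Lunch ends at 13:56 − 90 min = 12:26.
The Q&A is bounded by lunch, so the latest it can start is 12:26.

12:26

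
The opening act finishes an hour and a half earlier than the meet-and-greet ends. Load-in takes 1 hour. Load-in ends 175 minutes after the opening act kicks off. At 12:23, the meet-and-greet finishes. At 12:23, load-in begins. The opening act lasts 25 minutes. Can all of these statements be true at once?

The opening act ends at 12:23 − 90 min = 10:53.
The opening act starts at 10:53 − 25 min = 10:28.
Load-in ends at 10:28 + 175 min = 13:23.
Load-in starts at 13:23 − 60 min = 12:23.
That matches the stated 12:23, so the schedule is consistent.

Yes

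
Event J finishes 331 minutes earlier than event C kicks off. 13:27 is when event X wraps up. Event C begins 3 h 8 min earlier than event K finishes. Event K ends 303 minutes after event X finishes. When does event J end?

Event K ends at 13:27 + 303 min = 18:30.
Event C starts at 18:30 − 188 min = 15:22.
Event J ends at 15:22 − 331 min = 09:51.

09:51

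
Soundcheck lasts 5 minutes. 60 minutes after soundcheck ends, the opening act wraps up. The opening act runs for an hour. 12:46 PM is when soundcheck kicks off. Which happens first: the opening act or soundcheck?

Soundcheck ends at 12:46 PM + 5 min = 12:51 PM.
The opening act ends at 12:51 PM + 60 min = 1:51 PM.
The opening act starts at 1:51 PM − 60 min = 12:51 PM.
The opening act starts at 12:51 PM and soundcheck starts at 12:46 PM, so soundcheck is first.

soundcheck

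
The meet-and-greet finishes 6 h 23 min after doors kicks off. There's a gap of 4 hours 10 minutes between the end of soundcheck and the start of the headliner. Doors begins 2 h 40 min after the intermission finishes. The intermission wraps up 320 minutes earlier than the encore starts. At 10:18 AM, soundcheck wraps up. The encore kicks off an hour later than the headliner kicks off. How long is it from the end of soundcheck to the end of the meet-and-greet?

The headliner starts at 10:18 AM + 250 min = 2:28 PM.
The encore starts at 2:28 PM + 60 min = 3:28 PM.
The intermission ends at 3:28 PM − 320 min = 10:08 AM.
Doors starts at 10:08 AM + 160 min = 12:48 PM.
The meet-and-greet ends at 12:48 PM + 383 min = 7:11 PM.
From 10:18 AM to 7:11 PM is 533 minutes.

533 minutes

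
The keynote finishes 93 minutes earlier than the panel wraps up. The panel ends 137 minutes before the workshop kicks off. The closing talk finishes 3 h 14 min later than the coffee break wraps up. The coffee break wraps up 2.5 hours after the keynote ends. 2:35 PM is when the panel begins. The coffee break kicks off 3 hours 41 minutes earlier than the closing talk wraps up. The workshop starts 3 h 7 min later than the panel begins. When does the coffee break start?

3:55 PM

The workshop starts at 2:35 PM + 187 min = 5:42 PM.
The panel ends at 5:42 PM − 137 min = 3:25 PM.
The keynote ends at 3:25 PM − 93 min = 1:52 PM.
The coffee break ends at 1:52 PM + 150 min = 4:22 PM.
The closing talk ends at 4:22 PM + 194 min = 7:36 PM.
The coffee break starts at 7:36 PM − 221 min = 3:55 PM.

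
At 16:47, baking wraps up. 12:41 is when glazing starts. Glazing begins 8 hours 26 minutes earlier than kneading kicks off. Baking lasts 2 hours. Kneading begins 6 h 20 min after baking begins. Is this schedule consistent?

Yes

Baking starts at 16:47 − 120 min = 14:47.
Kneading starts at 14:47 + 380 min = 21:07.
Glazing starts at 21:07 − 506 min = 12:41.
That matches the stated 12:41, so the schedule is consistent.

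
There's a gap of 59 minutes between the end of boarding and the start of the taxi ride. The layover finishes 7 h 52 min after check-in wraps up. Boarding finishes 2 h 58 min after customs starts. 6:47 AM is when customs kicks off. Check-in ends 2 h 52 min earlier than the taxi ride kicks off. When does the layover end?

3:44 PM

Boarding ends at 6:47 AM + 178 min = 9:45 AM.
The taxi ride starts at 9:45 AM + 59 min = 10:44 AM.
Check-in ends at 10:44 AM − 172 min = 7:52 AM.
The layover ends at 7:52 AM + 472 min = 3:44 PM.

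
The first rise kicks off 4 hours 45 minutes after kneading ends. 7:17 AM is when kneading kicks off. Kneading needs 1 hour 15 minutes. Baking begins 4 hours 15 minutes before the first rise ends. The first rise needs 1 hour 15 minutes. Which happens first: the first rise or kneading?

kneading

Kneading ends at 7:17 AM + 75 min = 8:32 AM.
The first rise starts at 8:32 AM + 285 min = 1:17 PM.
The first rise starts at 1:17 PM and kneading starts at 7:17 AM, so kneading is first.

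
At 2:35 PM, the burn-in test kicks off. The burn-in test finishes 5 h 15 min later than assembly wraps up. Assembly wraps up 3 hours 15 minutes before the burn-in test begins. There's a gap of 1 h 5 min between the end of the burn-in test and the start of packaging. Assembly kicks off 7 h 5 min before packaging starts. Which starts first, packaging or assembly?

Assembly ends at 2:35 PM − 195 min = 11:20 AM.
The burn-in test ends at 11:20 AM + 315 min = 4:35 PM.
Packaging starts at 4:35 PM + 65 min = 5:40 PM.
Assembly starts at 5:40 PM − 425 min = 10:35 AM.
Packaging starts at 5:40 PM and assembly starts at 10:35 AM, so assembly is first.

assembly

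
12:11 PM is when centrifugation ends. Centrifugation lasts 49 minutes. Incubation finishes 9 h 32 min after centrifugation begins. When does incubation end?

8:54 PM

Centrifugation starts at 12:11 PM − 49 min = 11:22 AM.
Incubation ends at 11:22 AM + 572 min = 8:54 PM.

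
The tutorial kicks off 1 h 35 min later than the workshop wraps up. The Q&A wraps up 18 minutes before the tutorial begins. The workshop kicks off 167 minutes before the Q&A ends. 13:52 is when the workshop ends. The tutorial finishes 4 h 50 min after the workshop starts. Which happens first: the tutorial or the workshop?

The tutorial starts at 13:52 + 95 min = 15:27.
The Q&A ends at 15:27 − 18 min = 15:09.
The workshop starts at 15:09 − 167 min = 12:22.
The tutorial starts at 15:27 and the workshop starts at 12:22, so the workshop is first.

the workshop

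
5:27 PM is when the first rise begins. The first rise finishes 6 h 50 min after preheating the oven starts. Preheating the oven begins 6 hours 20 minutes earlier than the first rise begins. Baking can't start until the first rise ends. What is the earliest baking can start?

Preheating the oven starts at 5:27 PM − 380 min = 11:07 AM.
The first rise ends at 11:07 AM + 410 min = 5:57 PM.
Baking is bounded by the first rise, so the earliest it can start is 5:57 PM.

5:57 PM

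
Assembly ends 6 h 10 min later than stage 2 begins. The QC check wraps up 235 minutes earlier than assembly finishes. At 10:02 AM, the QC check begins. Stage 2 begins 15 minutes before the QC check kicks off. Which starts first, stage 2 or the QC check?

Stage 2 starts at 10:02 AM − 15 min = 9:47 AM.
Stage 2 starts at 9:47 AM and the QC check starts at 10:02 AM, so stage 2 is first.

stage 2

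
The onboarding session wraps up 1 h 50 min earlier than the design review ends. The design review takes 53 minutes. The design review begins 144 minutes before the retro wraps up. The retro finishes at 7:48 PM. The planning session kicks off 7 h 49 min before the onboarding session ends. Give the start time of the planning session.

8:38 AM

The design review starts at 7:48 PM − 144 min = 5:24 PM.
The design review ends at 5:24 PM + 53 min = 6:17 PM.
The onboarding session ends at 6:17 PM − 110 min = 4:27 PM.
The planning session starts at 4:27 PM − 469 min = 8:38 AM.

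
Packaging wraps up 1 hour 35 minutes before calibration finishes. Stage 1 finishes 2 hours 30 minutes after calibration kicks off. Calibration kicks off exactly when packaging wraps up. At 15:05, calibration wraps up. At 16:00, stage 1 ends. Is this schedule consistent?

Yes

Packaging ends at 15:05 − 95 min = 13:30.
So calibration starts at 13:30.
Stage 1 ends at 13:30 + 150 min = 16:00.
That matches the stated 16:00, so the schedule is consistent.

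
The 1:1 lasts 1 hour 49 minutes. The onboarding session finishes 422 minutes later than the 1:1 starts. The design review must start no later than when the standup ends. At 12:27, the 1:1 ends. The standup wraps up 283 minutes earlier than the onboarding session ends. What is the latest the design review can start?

12:57

The 1:1 starts at 12:27 − 109 min = 10:38.
The onboarding session ends at 10:38 + 422 min = 17:40.
The standup ends at 17:40 − 283 min = 12:57.
The design review is bounded by the standup, so the latest it can start is 12:57.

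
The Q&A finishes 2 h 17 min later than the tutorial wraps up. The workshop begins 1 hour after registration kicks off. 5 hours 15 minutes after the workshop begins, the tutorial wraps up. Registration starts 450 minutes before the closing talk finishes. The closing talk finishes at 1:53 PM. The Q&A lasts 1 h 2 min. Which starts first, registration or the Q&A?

registration

Registration starts at 1:53 PM − 450 min = 6:23 AM.
The workshop starts at 6:23 AM + 60 min = 7:23 AM.
The tutorial ends at 7:23 AM + 315 min = 12:38 PM.
The Q&A ends at 12:38 PM + 137 min = 2:55 PM.
The Q&A starts at 2:55 PM − 62 min = 1:53 PM.
Registration starts at 6:23 AM and the Q&A starts at 1:53 PM, so registration is first.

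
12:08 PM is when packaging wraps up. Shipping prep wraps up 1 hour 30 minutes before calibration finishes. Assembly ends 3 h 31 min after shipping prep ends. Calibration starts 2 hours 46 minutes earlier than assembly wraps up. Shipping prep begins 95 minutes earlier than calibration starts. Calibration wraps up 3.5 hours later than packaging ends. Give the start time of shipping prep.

1:18 PM

Calibration ends at 12:08 PM + 210 min = 3:38 PM.
Shipping prep ends at 3:38 PM − 90 min = 2:08 PM.
Assembly ends at 2:08 PM + 211 min = 5:39 PM.
Calibration starts at 5:39 PM − 166 min = 2:53 PM.
Shipping prep starts at 2:53 PM − 95 min = 1:18 PM.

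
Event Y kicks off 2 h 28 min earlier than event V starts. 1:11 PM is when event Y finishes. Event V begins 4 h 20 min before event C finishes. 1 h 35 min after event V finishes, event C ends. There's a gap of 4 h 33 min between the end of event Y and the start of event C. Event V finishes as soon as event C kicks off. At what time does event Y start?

Event C starts at 1:11 PM + 273 min = 5:44 PM.
So event V ends at 5:44 PM.
Event C ends at 5:44 PM + 95 min = 7:19 PM.
Event V starts at 7:19 PM − 260 min = 2:59 PM.
Event Y starts at 2:59 PM − 148 min = 12:31 PM.

12:31 PM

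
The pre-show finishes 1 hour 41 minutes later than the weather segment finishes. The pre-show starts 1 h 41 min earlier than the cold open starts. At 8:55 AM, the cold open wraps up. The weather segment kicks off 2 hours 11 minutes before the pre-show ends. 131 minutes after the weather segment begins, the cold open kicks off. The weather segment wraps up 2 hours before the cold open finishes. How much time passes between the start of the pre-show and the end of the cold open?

The weather segment ends at 8:55 AM − 120 min = 6:55 AM.
The pre-show ends at 6:55 AM + 101 min = 8:36 AM.
The weather segment starts at 8:36 AM − 131 min = 6:25 AM.
The cold open starts at 6:25 AM + 131 min = 8:36 AM.
The pre-show starts at 8:36 AM − 101 min = 6:55 AM.
From 6:55 AM to 8:55 AM is 120 minutes.

120 minutes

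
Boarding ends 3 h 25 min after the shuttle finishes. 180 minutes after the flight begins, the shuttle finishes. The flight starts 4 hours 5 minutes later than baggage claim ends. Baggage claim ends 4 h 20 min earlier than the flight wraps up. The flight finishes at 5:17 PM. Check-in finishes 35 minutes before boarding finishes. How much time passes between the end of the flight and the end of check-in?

Baggage claim ends at 5:17 PM − 260 min = 12:57 PM.
The flight starts at 12:57 PM + 245 min = 5:02 PM.
The shuttle ends at 5:02 PM + 180 min = 8:02 PM.
Boarding ends at 8:02 PM + 205 min = 11:27 PM.
Check-in ends at 11:27 PM − 35 min = 10:52 PM.
From 5:17 PM to 10:52 PM is 5 hours 35 minutes.

5 hours 35 minutes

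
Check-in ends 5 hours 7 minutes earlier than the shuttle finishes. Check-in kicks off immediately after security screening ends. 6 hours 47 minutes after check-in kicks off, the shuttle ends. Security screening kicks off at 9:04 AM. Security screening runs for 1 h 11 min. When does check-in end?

11:55 AM

Security screening ends at 9:04 AM + 71 min = 10:15 AM.
So check-in starts at 10:15 AM.
The shuttle ends at 10:15 AM + 407 min = 5:02 PM.
Check-in ends at 5:02 PM − 307 min = 11:55 AM.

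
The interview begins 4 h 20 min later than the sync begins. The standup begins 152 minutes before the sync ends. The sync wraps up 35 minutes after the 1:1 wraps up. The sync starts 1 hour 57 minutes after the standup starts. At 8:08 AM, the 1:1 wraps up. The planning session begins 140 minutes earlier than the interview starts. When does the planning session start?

10:08 AM

The sync ends at 8:08 AM + 35 min = 8:43 AM.
The standup starts at 8:43 AM − 152 min = 6:11 AM.
The sync starts at 6:11 AM + 117 min = 8:08 AM.
The interview starts at 8:08 AM + 260 min = 12:28 PM.
The planning session starts at 12:28 PM − 140 min = 10:08 AM.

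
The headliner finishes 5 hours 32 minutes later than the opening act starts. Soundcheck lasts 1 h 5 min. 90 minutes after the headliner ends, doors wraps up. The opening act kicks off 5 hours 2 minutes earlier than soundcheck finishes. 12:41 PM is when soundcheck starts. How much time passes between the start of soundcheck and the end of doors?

185 minutes

Soundcheck ends at 12:41 PM + 65 min = 1:46 PM.
The opening act starts at 1:46 PM − 302 min = 8:44 AM.
The headliner ends at 8:44 AM + 332 min = 2:16 PM.
Doors ends at 2:16 PM + 90 min = 3:46 PM.
From 12:41 PM to 3:46 PM is 185 minutes.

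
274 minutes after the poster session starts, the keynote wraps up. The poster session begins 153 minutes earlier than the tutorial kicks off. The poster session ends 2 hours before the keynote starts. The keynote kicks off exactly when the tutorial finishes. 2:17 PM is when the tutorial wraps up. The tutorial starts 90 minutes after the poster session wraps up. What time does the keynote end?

3:48 PM

The keynote starts at 2:17 PM.
The poster session ends at 2:17 PM − 120 min = 12:17 PM.
The tutorial starts at 12:17 PM + 90 min = 1:47 PM.
The poster session starts at 1:47 PM − 153 min = 11:14 AM.
The keynote ends at 11:14 AM + 274 min = 3:48 PM.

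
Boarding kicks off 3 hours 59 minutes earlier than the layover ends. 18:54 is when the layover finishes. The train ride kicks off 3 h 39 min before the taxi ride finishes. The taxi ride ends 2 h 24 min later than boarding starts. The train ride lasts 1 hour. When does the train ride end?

14:40

Boarding starts at 18:54 − 239 min = 14:55.
The taxi ride ends at 14:55 + 144 min = 17:19.
The train ride starts at 17:19 − 219 min = 13:40.
The train ride ends at 13:40 + 60 min = 14:40.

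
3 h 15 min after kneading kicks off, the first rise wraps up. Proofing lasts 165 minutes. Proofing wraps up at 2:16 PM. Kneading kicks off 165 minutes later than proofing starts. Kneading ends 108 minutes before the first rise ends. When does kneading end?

Proofing starts at 2:16 PM − 165 min = 11:31 AM.
Kneading starts at 11:31 AM + 165 min = 2:16 PM.
The first rise ends at 2:16 PM + 195 min = 5:31 PM.
Kneading ends at 5:31 PM − 108 min = 3:43 PM.

3:43 PM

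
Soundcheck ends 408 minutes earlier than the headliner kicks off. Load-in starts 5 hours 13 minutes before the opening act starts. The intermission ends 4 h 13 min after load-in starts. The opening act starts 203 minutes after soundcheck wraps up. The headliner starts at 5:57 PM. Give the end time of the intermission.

1:32 PM

Soundcheck ends at 5:57 PM − 408 min = 11:09 AM.
The opening act starts at 11:09 AM + 203 min = 2:32 PM.
Load-in starts at 2:32 PM − 313 min = 9:19 AM.
The intermission ends at 9:19 AM + 253 min = 1:32 PM.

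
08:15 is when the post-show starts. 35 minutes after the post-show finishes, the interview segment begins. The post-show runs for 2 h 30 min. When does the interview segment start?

The post-show ends at 08:15 + 150 min = 10:45.
The interview segment starts at 10:45 + 35 min = 11:20.

11:20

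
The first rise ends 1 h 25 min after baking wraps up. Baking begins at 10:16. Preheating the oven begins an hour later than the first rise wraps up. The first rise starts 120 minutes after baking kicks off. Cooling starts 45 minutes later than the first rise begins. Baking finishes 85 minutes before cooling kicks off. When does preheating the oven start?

14:01

The first rise starts at 10:16 + 120 min = 12:16.
Cooling starts at 12:16 + 45 min = 13:01.
Baking ends at 13:01 − 85 min = 11:36.
The first rise ends at 11:36 + 85 min = 13:01.
Preheating the oven starts at 13:01 + 60 min = 14:01.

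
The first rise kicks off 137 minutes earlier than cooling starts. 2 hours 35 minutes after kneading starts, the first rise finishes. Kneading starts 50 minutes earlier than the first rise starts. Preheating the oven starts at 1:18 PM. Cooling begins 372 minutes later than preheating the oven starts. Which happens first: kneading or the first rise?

Cooling starts at 1:18 PM + 372 min = 7:30 PM.
The first rise starts at 7:30 PM − 137 min = 5:13 PM.
Kneading starts at 5:13 PM − 50 min = 4:23 PM.
Kneading starts at 4:23 PM and the first rise starts at 5:13 PM, so kneading is first.

kneading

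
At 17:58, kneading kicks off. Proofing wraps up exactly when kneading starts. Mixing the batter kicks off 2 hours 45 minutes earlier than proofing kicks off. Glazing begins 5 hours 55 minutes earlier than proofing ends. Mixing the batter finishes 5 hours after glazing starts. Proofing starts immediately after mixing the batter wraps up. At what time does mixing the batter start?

14:18

Proofing ends at 17:58.
Glazing starts at 17:58 − 355 min = 12:03.
Mixing the batter ends at 12:03 + 300 min = 17:03.
So proofing starts at 17:03.
Mixing the batter starts at 17:03 − 165 min = 14:18.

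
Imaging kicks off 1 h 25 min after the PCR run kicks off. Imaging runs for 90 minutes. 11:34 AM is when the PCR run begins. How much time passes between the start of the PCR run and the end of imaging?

2 h 55 min

Imaging starts at 11:34 AM + 85 min = 12:59 PM.
Imaging ends at 12:59 PM + 90 min = 2:29 PM.
From 11:34 AM to 2:29 PM is 2 h 55 min.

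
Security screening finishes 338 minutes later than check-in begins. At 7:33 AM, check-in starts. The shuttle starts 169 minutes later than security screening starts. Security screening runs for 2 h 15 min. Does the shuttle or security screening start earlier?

Security screening ends at 7:33 AM + 338 min = 1:11 PM.
Security screening starts at 1:11 PM − 135 min = 10:56 AM.
The shuttle starts at 10:56 AM + 169 min = 1:45 PM.
The shuttle starts at 1:45 PM and security screening starts at 10:56 AM, so security screening is first.

security screening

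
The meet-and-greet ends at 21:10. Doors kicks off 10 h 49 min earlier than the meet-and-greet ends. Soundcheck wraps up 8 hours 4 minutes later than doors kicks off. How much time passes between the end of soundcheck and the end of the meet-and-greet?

2 hours 45 minutes

Doors starts at 21:10 − 649 min = 10:21.
Soundcheck ends at 10:21 + 484 min = 18:25.
From 18:25 to 21:10 is 2 hours 45 minutes.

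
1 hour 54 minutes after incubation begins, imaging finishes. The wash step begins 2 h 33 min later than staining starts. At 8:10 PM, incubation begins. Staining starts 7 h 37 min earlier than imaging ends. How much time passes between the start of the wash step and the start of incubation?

3 h 10 min

Imaging ends at 8:10 PM + 114 min = 10:04 PM.
Staining starts at 10:04 PM − 457 min = 2:27 PM.
The wash step starts at 2:27 PM + 153 min = 5:00 PM.
From 5:00 PM to 8:10 PM is 3 h 10 min.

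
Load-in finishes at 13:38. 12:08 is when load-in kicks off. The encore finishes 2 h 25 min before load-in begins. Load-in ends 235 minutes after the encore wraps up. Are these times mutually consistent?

The encore ends at 12:08 − 145 min = 09:43.
Load-in ends at 09:43 + 235 min = 13:38.
That matches the stated 13:38, so the schedule is consistent.

Yes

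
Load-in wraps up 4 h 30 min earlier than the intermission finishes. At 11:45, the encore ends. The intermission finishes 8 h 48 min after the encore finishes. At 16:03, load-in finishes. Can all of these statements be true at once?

The intermission ends at 11:45 + 528 min = 20:33.
Load-in ends at 20:33 − 270 min = 16:03.
That matches the stated 16:03, so the schedule is consistent.

Yes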